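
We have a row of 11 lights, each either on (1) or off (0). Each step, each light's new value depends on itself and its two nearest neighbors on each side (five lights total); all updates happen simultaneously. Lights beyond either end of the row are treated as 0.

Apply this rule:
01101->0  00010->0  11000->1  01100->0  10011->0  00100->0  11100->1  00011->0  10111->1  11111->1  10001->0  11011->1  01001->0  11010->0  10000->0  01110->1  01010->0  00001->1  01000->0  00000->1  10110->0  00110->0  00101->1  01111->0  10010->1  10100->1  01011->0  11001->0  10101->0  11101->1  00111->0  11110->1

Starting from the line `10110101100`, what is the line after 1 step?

10000000010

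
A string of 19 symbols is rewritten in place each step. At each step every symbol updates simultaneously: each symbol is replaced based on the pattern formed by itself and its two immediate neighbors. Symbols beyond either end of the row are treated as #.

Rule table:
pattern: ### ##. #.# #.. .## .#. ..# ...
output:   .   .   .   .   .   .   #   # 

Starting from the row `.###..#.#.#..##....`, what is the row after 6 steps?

.######..#####..##.

step 1: .....#......#...###
step 2: .####..#####..##...
step 3: ......#......#...##
step 4: .#####..#####..##..
step 5: .......#......#...#
step 6: .######..#####..##.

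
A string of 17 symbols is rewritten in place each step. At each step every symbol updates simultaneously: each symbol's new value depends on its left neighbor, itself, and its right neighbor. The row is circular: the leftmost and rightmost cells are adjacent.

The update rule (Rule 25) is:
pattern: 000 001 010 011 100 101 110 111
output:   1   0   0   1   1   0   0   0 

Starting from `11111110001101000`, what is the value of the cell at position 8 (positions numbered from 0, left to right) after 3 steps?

1

step 1: 10000001101000110
step 2: 01111101000110100
step 3: 01000000110100011
position 8 holds 1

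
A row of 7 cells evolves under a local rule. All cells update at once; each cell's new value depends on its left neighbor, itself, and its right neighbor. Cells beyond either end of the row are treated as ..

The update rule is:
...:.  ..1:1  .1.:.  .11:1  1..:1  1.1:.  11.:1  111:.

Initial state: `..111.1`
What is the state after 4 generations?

.11.1..
111..1.
1.111.1
..1.1..

..1.1..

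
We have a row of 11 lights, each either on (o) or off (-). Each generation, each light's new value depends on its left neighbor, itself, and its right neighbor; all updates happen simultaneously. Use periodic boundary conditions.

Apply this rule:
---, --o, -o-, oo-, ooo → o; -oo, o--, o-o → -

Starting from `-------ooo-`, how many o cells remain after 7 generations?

generation 1: ooooooo-oo-
generation 2: -oooooo--o-
generation 3: o-ooooo-oo-
generation 4: o--oooo--o-
generation 5: o-o-ooo-oo-
generation 6: o-o--oo--o-
generation 7: o-o-o-o-oo-
count of o: 6

6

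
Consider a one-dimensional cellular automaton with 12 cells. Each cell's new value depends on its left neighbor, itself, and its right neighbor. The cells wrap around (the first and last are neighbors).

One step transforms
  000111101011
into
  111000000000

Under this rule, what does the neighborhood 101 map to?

0

At position 7 the neighborhood is 101; the next row has 0 there.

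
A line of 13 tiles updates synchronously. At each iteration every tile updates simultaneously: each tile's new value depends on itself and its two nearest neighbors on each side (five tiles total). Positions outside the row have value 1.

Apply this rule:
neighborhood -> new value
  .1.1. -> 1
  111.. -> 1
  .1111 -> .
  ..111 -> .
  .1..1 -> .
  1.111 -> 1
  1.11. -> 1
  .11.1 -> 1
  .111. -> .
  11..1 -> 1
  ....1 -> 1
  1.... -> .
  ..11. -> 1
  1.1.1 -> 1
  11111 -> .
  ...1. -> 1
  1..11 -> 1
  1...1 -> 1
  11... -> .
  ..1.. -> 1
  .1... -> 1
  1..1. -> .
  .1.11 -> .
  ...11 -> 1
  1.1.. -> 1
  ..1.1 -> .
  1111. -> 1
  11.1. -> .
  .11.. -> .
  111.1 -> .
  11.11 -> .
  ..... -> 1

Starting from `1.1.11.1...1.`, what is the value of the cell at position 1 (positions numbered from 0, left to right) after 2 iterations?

.

..1.11.1111..
1...11.1.1111
position 1 holds .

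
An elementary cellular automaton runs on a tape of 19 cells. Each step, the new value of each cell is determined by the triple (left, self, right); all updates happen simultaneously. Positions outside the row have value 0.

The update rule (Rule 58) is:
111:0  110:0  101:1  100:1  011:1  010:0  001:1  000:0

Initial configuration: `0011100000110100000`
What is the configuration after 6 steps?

1010110101010101010

0110010001101010000
1101101011010101000
1011010110101010100
0110101101010101010
1101011010101010101
1010110101010101010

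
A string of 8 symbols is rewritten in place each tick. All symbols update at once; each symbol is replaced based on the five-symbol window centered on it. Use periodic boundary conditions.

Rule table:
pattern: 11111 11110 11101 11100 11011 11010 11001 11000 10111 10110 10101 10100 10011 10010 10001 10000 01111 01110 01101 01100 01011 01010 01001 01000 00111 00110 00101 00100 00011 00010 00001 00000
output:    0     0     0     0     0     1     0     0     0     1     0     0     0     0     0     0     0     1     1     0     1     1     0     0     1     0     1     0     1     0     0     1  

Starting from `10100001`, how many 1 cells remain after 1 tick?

11000010
count of 1: 3

3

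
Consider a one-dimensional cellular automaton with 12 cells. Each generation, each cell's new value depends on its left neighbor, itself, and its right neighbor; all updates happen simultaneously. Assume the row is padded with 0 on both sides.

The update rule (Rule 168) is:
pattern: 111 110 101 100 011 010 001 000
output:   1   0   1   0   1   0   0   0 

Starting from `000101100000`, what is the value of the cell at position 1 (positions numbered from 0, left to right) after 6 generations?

0

000011000000
000010000000
000000000000
000000000000  (fixed point — unchanged through generation 6)
position 1 holds 0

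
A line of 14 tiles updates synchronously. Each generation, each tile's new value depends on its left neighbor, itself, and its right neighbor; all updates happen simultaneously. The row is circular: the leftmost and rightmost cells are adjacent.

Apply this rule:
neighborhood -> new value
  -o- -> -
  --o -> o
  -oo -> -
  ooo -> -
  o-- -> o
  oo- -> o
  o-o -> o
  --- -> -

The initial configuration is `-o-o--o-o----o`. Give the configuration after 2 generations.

-o-o-oo-o-oo-o

o-o-oo-o-o--o-
-o-o-oo-o-oo-o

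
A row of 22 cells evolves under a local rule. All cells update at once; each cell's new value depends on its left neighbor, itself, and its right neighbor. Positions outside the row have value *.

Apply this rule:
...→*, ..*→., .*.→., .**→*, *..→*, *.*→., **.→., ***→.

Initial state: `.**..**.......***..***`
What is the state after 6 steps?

.*.*.*.******.*..*.*..
.......*.......*....*.
******..******..***...
......*.*.....*.*..**.
*****....****....*.*..
.....***.*...***....*.

.....***.*...***....*.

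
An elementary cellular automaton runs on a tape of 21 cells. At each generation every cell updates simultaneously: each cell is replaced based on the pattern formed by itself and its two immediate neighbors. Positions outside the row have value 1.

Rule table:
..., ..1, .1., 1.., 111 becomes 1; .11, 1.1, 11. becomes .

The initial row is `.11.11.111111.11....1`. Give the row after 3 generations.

........1111....1111.
11111111.11.1111.11..
1111111......11....11

1111111......11....11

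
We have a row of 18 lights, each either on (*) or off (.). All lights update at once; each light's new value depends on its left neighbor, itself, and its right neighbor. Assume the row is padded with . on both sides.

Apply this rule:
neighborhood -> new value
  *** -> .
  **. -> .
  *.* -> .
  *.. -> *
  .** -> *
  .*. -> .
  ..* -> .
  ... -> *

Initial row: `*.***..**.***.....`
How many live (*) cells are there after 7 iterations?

iteration 1: ..*..*.*..*..*****
iteration 2: *..*....*..*.*....
iteration 3: .*..***..*....****
iteration 4: ..*.*..*..***.*...
iteration 5: *....*..*.*....***
iteration 6: .***..*....***.*..
iteration 7: .*..*..***.*....**
count of *: 8

8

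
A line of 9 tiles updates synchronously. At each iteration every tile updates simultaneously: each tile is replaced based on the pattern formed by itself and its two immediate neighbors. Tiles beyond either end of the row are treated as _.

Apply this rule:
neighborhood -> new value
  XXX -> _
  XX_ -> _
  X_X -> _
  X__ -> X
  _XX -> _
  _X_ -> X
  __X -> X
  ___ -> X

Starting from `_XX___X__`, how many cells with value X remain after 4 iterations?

3

iteration 1: X__XXXXXX
iteration 2: XXX______
iteration 3: ___XXXXXX
iteration 4: XXX______
count of X: 3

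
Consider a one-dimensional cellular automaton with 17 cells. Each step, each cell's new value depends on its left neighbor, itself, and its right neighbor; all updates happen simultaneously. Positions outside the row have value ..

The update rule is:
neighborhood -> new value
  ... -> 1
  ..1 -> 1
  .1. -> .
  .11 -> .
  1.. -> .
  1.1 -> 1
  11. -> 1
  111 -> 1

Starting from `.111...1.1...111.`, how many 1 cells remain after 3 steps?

9

step 1: 1.11.11.1..11.11.
step 2: .1.11.11..1.11.1.
step 3: 1.1.11.1.1.1.11..
count of 1: 9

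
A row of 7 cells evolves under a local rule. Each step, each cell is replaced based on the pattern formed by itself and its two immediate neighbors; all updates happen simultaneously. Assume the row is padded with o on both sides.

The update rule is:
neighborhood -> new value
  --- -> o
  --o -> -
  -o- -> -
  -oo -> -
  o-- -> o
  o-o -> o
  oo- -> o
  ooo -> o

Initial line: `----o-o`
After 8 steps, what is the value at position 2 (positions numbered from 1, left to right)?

o

ooo--o-
oooo--o
ooooo--
oooooo-
ooooooo
ooooooo  (fixed point — unchanged through step 8)
position 2 holds o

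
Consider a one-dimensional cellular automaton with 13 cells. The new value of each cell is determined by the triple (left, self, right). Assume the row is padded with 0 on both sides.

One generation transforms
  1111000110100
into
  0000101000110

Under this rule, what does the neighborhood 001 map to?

At position 6 the neighborhood is 001; the next row has 1 there.

1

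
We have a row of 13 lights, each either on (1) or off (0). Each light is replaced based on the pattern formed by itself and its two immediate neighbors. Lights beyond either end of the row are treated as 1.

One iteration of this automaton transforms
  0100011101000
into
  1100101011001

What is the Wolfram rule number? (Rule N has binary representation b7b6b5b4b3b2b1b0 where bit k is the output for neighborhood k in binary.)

position 6: 111 → 1  (bit 7 = 1)
position 7: 110 → 0  (bit 6 = 0)
position 0: 101 → 1  (bit 5 = 1)
position 2: 100 → 0  (bit 4 = 0)
position 5: 011 → 0  (bit 3 = 0)
position 1: 010 → 1  (bit 2 = 1)
position 4: 001 → 1  (bit 1 = 1)
position 3: 000 → 0  (bit 0 = 0)
bits b7..b0 = 10100110 = 166

166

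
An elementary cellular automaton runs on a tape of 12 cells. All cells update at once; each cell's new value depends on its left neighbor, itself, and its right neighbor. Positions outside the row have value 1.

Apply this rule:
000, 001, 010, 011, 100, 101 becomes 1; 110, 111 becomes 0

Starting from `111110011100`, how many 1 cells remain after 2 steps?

000001110011
111111001110
count of 1: 9

9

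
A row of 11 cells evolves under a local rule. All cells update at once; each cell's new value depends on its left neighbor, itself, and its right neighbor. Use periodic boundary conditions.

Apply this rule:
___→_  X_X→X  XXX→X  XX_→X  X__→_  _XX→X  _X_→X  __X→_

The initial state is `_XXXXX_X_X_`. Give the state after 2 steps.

_XXXXXXXXX_
_XXXXXXXXX_

_XXXXXXXXX_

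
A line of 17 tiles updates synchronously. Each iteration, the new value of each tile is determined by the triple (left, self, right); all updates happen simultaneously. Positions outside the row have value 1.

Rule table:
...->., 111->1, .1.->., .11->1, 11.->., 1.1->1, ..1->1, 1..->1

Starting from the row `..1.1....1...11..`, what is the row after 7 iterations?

.11.1.11.11111111

11.1.1..1.1.11.11
1.1.1.11.1.11.111
.1.1.11.1.11.1111
1.1.11.1.11.11111
.1.11.1.11.111111
1.11.1.11.1111111
.11.1.11.11111111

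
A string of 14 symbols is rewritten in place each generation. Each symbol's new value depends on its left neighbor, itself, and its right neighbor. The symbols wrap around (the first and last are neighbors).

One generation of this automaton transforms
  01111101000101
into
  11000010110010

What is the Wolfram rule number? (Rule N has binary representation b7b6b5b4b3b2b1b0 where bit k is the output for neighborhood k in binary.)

position 2: 111 → 0  (bit 7 = 0)
position 5: 110 → 0  (bit 6 = 0)
position 0: 101 → 1  (bit 5 = 1)
position 8: 100 → 1  (bit 4 = 1)
position 1: 011 → 1  (bit 3 = 1)
position 7: 010 → 0  (bit 2 = 0)
position 10: 001 → 0  (bit 1 = 0)
position 9: 000 → 1  (bit 0 = 1)
bits b7..b0 = 00111001 = 57

57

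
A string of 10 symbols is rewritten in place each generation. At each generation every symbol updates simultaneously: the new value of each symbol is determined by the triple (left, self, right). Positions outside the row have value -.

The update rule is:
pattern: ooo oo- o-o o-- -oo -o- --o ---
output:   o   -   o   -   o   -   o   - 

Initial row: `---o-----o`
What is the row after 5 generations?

--o-----o-
-o-----o--
o-----o---
-----o----
----o-----

----o-----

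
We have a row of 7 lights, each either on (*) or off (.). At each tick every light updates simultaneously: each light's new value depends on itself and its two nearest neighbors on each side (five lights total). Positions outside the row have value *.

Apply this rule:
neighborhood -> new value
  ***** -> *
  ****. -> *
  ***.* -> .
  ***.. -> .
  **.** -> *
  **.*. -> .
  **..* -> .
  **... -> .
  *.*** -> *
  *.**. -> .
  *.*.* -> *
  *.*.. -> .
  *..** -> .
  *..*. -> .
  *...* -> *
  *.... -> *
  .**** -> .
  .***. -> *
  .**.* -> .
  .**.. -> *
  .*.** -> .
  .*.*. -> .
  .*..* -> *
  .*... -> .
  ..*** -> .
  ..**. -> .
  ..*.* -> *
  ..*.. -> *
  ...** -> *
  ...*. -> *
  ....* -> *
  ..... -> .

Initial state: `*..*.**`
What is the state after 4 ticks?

...*.*.
.***.*.
***..*.
**...*.

**...*.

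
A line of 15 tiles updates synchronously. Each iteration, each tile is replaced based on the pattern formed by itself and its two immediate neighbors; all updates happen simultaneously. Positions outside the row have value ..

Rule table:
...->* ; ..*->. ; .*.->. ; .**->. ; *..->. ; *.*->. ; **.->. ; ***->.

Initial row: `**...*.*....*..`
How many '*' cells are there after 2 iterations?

6

iteration 1: ...*.....**...*
iteration 2: **...***....*..
count of *: 6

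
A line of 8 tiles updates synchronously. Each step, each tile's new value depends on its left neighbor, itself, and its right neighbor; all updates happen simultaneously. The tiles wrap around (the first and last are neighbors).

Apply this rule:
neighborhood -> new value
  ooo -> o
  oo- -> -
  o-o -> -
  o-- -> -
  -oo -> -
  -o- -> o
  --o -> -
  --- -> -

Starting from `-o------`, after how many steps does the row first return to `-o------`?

1

-o------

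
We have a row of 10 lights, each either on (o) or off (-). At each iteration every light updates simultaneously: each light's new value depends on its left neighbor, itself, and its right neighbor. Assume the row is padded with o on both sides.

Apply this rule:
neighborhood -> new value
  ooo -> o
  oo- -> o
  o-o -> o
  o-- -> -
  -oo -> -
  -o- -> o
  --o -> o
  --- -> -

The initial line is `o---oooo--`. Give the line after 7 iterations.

o--o-ooo-o
o-ooo-ooo-
oo-ooo-ooo
ooo-ooo-oo
oooo-ooo-o
ooooo-ooo-
oooooo-ooo

oooooo-ooo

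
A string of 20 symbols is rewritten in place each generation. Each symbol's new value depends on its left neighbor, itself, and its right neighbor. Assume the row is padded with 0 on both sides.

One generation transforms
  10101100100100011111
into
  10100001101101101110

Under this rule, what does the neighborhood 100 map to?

0

At position 6 the neighborhood is 100; the next row has 0 there.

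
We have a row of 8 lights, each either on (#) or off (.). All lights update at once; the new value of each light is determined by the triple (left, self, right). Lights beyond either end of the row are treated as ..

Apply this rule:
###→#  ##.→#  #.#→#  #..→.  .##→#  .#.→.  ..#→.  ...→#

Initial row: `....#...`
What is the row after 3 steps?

step 1: ###...##
step 2: ###.#.##
step 3: ####.###

####.###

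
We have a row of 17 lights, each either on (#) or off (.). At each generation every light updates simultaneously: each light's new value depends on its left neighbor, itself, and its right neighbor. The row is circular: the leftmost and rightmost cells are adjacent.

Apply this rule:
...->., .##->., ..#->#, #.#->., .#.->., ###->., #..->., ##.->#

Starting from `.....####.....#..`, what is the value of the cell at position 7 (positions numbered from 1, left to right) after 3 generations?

....#...#....#...
...#...#....#....
..#...#....#.....
position 7 holds #

#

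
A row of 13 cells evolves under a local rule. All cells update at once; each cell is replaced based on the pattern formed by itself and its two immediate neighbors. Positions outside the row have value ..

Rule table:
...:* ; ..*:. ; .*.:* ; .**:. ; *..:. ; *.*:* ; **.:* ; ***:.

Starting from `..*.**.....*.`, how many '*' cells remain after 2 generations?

9

*.**.*.***.*.
**.****..***.
count of *: 9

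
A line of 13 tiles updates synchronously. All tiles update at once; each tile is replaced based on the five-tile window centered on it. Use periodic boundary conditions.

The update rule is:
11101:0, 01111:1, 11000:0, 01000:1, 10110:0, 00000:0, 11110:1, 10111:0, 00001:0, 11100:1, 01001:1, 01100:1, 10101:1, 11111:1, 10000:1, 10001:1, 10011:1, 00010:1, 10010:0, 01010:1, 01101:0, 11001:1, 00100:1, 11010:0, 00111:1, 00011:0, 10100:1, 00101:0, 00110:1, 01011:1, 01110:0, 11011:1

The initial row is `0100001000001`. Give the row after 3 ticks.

tick 1: 1111011110010
tick 2: 0110101111001
tick 3: 1000110111100

1000110111100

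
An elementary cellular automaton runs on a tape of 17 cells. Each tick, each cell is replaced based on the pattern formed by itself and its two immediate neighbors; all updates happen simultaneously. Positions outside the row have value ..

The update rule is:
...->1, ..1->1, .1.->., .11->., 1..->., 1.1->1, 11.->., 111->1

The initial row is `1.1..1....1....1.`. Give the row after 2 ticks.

.1..1..111..111..
1..1..1.1..1.1..1

1..1..1.1..1.1..1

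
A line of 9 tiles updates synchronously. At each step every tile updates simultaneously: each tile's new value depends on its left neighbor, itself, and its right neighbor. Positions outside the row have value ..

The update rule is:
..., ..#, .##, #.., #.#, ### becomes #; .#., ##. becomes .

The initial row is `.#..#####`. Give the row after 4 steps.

#####.#.#

#.######.
.######.#
######.#.
#####.#.#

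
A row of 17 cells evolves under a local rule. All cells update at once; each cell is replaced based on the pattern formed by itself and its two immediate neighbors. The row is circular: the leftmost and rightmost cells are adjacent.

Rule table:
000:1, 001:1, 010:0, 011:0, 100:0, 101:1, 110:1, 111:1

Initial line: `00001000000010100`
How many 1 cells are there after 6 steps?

12

11110011111101001
11110101111110010
01111010111110101
10111101011111010
01011110101111101
10101111010111110
count of 1: 12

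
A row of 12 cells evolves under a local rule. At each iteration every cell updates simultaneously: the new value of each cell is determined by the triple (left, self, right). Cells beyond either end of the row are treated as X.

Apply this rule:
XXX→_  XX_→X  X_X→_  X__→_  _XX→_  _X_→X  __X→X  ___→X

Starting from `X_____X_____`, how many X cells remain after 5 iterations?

10

X_XXXXX_XXXX
X_____X_____  (repeats iteration 0; period 2)
iteration 5: X_XXXXX_XXXX
count of X: 10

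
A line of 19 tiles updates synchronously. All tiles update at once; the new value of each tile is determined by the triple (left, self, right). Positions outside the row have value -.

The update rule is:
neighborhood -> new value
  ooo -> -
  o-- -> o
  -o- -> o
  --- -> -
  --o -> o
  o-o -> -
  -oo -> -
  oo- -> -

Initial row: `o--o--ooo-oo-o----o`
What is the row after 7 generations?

-ooo-------o----o--

oooooo-------oo--oo
------o-----o--oo--
-----ooo---oooo--o-
----o---o-o----oooo
---ooo-oo-oo--o----
--o---------oooo---
-ooo-------o----o--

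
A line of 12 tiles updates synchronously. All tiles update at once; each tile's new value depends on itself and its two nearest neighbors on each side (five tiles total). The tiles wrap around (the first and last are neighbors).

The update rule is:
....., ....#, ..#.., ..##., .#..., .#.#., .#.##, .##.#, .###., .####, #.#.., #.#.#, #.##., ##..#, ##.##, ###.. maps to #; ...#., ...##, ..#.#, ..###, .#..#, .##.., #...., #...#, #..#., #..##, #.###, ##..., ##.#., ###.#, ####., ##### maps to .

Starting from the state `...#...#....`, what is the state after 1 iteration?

##.##..##.##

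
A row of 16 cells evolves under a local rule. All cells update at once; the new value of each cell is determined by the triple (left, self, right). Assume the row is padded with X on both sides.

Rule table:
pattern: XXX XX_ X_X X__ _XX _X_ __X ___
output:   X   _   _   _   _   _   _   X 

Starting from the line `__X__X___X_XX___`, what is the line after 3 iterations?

__XXX__X__XX__X_

iteration 1: _______X______X_
iteration 2: _XXXXX___XXXX___
iteration 3: __XXX__X__XX__X_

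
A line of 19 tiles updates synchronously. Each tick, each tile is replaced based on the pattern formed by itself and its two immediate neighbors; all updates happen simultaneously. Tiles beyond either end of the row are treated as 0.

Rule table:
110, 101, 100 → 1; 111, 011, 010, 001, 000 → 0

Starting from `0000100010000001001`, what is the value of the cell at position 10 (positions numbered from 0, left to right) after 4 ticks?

0000010001000000100
0000001000100000010
0000000100010000001
0000000010001000000
position 10 holds 0

0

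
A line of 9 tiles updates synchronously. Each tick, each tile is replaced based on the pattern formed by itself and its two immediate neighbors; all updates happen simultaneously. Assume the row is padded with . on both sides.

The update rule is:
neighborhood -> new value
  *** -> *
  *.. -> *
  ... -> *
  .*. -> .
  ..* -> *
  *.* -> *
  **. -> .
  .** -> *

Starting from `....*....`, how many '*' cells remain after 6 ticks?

6

****.****
***.****.
**.****.*
*.****.*.
.****.*.*
****.*.*.
count of *: 6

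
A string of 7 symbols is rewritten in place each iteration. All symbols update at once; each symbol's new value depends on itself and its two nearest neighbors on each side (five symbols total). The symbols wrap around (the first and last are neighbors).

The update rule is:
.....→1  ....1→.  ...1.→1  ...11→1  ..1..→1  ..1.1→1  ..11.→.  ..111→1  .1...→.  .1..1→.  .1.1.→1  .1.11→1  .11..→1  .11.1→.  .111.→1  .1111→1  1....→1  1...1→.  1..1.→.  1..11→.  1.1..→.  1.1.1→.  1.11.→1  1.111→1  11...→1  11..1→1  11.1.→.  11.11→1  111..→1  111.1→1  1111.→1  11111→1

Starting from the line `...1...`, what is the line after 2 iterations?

1.11.11
111.111

111.111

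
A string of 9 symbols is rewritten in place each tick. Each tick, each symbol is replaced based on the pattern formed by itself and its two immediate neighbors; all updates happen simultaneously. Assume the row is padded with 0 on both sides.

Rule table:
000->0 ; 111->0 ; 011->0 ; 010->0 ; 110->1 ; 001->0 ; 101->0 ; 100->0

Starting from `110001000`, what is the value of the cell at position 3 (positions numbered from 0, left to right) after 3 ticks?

010000000
000000000
000000000
position 3 holds 0

0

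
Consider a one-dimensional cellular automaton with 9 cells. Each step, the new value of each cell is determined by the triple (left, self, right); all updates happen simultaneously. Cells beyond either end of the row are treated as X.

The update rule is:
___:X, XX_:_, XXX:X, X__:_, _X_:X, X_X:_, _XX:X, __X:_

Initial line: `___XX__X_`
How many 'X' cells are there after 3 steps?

_X_X___X_
_X_X_X_X_
_X_X_X_X_
count of X: 4

4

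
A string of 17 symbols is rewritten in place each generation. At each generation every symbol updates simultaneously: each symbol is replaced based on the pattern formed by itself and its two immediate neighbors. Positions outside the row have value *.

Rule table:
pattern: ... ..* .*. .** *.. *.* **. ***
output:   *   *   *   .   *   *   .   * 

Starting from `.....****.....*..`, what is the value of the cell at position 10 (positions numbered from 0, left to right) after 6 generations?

generation 1: *****.**.********
generation 2: ****.*..*.*******
generation 3: ***.******.******
generation 4: **.*.****.*.*****
generation 5: *.***.**.***.****
generation 6: .*.*.*..*.*.*.***
position 10 holds *

*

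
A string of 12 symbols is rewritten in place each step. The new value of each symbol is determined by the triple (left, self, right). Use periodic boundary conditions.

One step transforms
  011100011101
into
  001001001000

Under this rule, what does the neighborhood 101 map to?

0

At position 0 the neighborhood is 101; the next row has 0 there.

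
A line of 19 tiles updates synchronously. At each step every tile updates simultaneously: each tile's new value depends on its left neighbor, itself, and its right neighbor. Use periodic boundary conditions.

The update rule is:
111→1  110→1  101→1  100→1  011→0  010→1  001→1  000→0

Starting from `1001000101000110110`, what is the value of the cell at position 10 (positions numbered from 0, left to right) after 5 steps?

1

step 1: 1111101111101011011
step 2: 1111110111111101101
step 3: 1111111011111110110
step 4: 0111111101111111011
step 5: 1011111110111111101
position 10 holds 1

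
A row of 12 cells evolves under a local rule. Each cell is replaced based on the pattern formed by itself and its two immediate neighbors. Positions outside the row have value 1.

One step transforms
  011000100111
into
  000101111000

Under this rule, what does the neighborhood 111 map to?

At position 10 the neighborhood is 111; the next row has 0 there.

0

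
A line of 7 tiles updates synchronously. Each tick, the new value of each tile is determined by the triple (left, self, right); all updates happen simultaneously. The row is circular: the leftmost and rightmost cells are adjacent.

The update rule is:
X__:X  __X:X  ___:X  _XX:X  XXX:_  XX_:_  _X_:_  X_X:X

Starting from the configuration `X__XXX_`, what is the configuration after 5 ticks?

_XXX__X
XX__XX_
X_XXX_X
_XX__XX
XX_XXX_

XX_XXX_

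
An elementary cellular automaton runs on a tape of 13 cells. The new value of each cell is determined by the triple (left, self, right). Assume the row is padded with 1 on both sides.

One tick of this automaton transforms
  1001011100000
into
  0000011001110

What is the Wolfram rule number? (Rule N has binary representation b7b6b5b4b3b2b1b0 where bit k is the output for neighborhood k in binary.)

137

position 6: 111 → 1  (bit 7 = 1)
position 0: 110 → 0  (bit 6 = 0)
position 4: 101 → 0  (bit 5 = 0)
position 1: 100 → 0  (bit 4 = 0)
position 5: 011 → 1  (bit 3 = 1)
position 3: 010 → 0  (bit 2 = 0)
position 2: 001 → 0  (bit 1 = 0)
position 9: 000 → 1  (bit 0 = 1)
bits b7..b0 = 10001001 = 137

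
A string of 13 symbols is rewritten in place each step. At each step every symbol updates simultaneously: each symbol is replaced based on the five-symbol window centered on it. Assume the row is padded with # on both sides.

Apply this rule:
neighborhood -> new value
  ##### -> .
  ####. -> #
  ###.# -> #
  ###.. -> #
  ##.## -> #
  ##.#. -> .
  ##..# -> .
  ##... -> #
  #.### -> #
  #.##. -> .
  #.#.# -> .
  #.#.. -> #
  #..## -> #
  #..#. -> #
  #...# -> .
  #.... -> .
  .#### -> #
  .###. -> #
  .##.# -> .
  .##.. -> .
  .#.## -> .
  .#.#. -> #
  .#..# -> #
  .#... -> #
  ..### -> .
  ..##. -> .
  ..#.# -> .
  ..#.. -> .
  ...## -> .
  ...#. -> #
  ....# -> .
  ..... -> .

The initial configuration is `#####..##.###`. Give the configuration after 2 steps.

step 1: ...##.#..###.
step 2: #.....###.###

#.....###.###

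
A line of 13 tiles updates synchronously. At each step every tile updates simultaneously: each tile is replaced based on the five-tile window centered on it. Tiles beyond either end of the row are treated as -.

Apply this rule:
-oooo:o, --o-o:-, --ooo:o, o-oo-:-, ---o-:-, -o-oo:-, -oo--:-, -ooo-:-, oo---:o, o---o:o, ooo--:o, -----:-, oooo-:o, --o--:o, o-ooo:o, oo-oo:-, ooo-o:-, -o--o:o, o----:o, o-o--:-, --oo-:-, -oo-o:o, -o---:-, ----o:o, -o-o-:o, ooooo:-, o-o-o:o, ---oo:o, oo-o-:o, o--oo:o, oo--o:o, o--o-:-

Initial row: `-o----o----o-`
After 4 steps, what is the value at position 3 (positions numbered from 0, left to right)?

-

step 1: -o-oo-o-oo-o-
step 2: ----ooo--oo--
step 3: --ooo-ooo--oo
step 4: ooo---o-ooo--
position 3 holds -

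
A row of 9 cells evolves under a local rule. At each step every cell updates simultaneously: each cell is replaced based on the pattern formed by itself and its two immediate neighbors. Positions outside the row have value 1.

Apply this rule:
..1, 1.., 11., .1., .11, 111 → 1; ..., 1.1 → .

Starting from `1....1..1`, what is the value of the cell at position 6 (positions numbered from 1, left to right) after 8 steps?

11..11111
111111111
111111111  (fixed point — unchanged through step 8)
position 6 holds 1

1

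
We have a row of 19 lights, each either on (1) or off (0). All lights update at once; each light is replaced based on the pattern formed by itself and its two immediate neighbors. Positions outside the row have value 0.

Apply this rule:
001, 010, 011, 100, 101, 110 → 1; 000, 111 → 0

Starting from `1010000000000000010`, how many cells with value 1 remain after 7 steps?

14

1111000000000000111
1001100000000001101
1111110000000011111
1000011000000110001
1100111100001111011
1111100110011001111
1000111111111111001
count of 1: 14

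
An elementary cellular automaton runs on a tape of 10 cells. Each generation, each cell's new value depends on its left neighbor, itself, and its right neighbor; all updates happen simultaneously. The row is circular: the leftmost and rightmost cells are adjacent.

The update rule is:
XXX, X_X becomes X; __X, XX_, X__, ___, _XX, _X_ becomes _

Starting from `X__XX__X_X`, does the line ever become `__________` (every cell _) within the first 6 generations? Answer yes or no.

________X_
__________
all cells are _ at generation 2

yes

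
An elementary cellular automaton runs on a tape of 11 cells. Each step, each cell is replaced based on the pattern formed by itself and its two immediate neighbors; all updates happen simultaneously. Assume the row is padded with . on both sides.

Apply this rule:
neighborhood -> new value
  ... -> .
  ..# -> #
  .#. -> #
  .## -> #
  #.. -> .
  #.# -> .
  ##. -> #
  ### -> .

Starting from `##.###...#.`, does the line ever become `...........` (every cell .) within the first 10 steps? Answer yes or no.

##.#.#..##.
##.#.#.###.
##.#.#.#.#.
##.#.#.#.#.  (fixed point — unchanged through step 10)
step 10 is ##.#.#.#.#., still not uniform .

no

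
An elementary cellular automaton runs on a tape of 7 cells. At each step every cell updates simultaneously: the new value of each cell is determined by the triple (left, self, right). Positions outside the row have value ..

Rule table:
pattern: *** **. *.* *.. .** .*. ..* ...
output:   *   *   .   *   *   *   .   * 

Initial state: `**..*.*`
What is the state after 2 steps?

***.*.*

step 1: ***.*.*
step 2: ***.*.*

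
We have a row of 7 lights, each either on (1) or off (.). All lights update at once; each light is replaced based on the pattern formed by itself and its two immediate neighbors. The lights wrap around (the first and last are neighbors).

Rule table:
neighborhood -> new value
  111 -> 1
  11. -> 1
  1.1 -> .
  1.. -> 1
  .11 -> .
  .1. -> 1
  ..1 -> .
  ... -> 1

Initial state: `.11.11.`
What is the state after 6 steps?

..11.11

step 1: ..1..11
step 2: 1.11..1
step 3: 1..11..
step 4: 11..11.
step 5: .11..1.
step 6: ..11.11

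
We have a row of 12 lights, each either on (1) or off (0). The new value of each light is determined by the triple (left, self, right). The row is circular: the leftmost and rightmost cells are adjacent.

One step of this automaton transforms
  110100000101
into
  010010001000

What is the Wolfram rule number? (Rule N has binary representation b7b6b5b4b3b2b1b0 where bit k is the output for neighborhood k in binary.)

position 0: 111 → 0  (bit 7 = 0)
position 1: 110 → 1  (bit 6 = 1)
position 2: 101 → 0  (bit 5 = 0)
position 4: 100 → 1  (bit 4 = 1)
position 11: 011 → 0  (bit 3 = 0)
position 3: 010 → 0  (bit 2 = 0)
position 8: 001 → 1  (bit 1 = 1)
position 5: 000 → 0  (bit 0 = 0)
bits b7..b0 = 01010010 = 82

82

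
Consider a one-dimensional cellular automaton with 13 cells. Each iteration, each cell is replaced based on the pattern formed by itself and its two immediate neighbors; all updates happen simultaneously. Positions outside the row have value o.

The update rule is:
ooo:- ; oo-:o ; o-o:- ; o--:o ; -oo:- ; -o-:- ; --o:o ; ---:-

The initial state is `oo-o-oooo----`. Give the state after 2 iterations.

--o----o-ooo-

-o------oo--o
--o----o-ooo-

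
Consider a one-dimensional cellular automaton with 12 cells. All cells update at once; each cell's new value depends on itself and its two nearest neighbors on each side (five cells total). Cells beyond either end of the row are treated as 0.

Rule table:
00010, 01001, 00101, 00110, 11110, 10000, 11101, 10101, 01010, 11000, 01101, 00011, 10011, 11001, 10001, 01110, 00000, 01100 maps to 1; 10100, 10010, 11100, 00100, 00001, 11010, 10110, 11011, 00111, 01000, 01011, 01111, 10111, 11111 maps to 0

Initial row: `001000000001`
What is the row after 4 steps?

step 1: 010011111010
step 2: 101100011000
step 3: 100111111111
step 4: 011000000010

011000000010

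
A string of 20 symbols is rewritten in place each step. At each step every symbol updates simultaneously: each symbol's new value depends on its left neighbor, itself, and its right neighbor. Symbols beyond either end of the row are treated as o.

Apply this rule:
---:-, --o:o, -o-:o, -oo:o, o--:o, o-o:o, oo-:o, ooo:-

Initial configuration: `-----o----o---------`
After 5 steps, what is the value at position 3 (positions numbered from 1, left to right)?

o

step 1: o---ooo--ooo-------o
step 2: oo-oo-oooo-oo-----oo
step 3: -oooooo--ooooo---oo-
step 4: oo----oooo---oo-oooo
step 5: -oo--oo--oo-ooooo---
position 3 holds o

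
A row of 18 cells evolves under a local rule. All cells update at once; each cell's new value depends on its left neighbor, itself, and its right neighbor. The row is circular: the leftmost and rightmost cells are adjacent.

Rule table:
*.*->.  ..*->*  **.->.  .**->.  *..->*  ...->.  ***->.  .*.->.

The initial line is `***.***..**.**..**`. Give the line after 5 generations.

.......**.....**..
......*..*...*..*.
.....*.**.*.*.**.*
*...*.............
.*.*.*...........*

.*.*.*...........*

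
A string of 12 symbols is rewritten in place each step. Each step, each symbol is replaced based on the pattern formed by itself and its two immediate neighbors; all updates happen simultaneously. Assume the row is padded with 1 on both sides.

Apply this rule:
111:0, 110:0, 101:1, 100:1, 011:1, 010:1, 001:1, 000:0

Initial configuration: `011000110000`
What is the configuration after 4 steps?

step 1: 110101101001
step 2: 001111011111
step 3: 111000110000
step 4: 000101101001

000101101001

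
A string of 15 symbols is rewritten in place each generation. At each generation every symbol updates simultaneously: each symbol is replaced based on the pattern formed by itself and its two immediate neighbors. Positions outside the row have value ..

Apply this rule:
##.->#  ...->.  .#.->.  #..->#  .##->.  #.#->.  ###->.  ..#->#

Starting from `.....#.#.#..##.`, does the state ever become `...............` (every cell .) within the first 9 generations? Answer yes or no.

yes

....#.....##.##
...#.#...#.#..#
..#...#.#...##.
.#.#.#...#.#.##
#.....#.#.....#
.#...#...#...#.
#.#.#.#.#.#.#.#
...............
all cells are . at generation 8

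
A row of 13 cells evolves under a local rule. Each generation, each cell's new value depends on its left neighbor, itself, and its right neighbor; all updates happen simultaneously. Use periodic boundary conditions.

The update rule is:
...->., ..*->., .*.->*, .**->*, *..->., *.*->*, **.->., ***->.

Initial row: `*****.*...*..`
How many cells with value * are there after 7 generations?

3

generation 1: *....**...*..
generation 2: *....*....*..
generation 3: *....*....*..  (fixed point — unchanged through generation 7)
count of *: 3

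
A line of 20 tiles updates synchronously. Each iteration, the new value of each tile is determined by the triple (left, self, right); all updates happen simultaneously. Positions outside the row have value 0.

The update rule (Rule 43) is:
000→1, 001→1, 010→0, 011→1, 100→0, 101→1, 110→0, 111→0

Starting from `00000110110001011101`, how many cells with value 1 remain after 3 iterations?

11111101100110110010
10000011001101100100
00111110011011001001
count of 1: 11

11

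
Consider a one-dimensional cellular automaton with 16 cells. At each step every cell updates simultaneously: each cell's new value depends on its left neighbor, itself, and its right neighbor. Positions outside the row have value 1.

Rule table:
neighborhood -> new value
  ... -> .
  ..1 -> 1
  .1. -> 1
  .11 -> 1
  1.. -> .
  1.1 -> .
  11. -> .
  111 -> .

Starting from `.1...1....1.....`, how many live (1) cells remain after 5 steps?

7

.1..11...11....1
.1.11...11....11
.1.1...11....11.
.1.1..11....11..
.1.1.11....11..1
count of 1: 7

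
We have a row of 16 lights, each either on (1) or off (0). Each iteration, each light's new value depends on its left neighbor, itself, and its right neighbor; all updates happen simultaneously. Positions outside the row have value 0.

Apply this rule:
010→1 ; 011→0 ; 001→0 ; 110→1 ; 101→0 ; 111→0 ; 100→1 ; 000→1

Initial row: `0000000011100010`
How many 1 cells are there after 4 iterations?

1111111000111011
0000001110001001
1111100011101101
0000111000100101
count of 1: 6

6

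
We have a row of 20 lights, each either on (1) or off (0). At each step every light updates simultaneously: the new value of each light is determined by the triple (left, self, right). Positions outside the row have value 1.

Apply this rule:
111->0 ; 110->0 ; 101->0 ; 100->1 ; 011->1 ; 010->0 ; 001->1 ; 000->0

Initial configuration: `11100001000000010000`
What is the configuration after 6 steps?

00010010100000101001
10101100010001000111
00001010101010101100
10010000000000001011
01101000000000010010
01000100000000101100

01000100000000101100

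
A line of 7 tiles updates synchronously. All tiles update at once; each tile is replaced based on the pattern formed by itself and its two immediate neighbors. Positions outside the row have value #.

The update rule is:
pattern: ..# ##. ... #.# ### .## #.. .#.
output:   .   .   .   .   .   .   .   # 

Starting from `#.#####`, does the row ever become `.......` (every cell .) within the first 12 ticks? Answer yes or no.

yes

tick 1: .......
all cells are . at tick 1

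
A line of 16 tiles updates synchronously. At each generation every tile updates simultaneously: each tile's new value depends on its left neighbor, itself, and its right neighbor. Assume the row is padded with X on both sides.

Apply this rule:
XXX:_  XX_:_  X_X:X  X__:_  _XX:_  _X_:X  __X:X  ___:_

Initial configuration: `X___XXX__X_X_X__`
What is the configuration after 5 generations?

____XX_____XX__X

___X____XXXXXX_X
__XX___X______X_
_X____XX_____XXX
XX___X______X___
____XX_____XX__X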